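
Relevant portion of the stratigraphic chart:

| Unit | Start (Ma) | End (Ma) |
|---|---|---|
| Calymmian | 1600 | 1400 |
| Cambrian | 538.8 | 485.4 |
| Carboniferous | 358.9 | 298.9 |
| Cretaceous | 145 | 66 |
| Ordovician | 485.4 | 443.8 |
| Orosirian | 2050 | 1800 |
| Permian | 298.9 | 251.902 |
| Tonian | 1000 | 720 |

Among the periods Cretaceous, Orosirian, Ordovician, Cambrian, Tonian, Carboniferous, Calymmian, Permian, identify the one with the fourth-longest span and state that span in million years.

Cretaceous, 79 million years

Durations: Cretaceous 79; Orosirian 250; Ordovician 41.6; Cambrian 53.4; Tonian 280; Carboniferous 60; Calymmian 200; Permian 46.998 Myr.
Sorted longest-first: Tonian (280), Orosirian (250), Calymmian (200), Cretaceous (79), Carboniferous (60), Cambrian (53.4), Permian (46.998), Ordovician (41.6).
The fourth longest is Cretaceous at 79 Myr.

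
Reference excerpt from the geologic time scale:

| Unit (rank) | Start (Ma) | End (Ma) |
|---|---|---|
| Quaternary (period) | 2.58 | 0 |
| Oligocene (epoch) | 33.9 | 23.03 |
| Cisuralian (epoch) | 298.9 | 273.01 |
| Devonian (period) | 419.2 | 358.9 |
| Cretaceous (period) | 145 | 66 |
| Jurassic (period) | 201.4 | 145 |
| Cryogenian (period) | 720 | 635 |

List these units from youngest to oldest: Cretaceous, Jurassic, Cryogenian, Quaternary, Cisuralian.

Quaternary, then Cretaceous, then Jurassic, then Cisuralian, then Cryogenian

The oldest of these is Cryogenian (starts 720 Ma) and the youngest is Quaternary (ends 0 Ma).
In between, by decreasing start age: Cisuralian (298.9), Jurassic (201.4), Cretaceous (145).
Listing youngest first means reversing that sequence.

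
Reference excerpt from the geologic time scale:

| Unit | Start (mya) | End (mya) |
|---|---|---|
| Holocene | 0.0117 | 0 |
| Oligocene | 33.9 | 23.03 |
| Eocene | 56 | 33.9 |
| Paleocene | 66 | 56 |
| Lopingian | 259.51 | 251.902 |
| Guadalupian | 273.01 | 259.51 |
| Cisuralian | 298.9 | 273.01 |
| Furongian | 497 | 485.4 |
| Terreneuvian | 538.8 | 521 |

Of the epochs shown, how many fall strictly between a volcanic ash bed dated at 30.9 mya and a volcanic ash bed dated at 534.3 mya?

6

534.3 Ma sits inside the Terreneuvian (538.8–521) and 30.9 Ma inside the Oligocene (33.9–23.03); neither of those is wholly between the two dates.
The listed epochs lying completely between them are Furongian, Cisuralian, Guadalupian, Lopingian, Paleocene, Eocene — 6 in all.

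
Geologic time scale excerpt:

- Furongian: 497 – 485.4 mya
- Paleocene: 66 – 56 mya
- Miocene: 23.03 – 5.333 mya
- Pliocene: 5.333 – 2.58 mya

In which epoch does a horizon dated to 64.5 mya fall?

Paleocene

64.5 Ma lies between 66 and 56 Ma, so it falls in the Paleocene.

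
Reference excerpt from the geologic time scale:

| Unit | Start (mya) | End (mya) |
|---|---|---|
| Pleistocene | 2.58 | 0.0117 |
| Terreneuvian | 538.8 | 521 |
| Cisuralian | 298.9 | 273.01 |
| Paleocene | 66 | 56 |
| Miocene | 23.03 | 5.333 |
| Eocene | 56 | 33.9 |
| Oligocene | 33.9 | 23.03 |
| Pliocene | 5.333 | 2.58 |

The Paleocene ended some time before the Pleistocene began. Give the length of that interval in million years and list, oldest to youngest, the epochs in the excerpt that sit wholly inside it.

53.42 million years; Eocene, Oligocene, Miocene, Pliocene

End of Paleocene = 56 Ma; start of Pleistocene = 2.58 Ma.
Gap = 56 − 2.58 = 53.42 Myr.
Epochs wholly inside 56–2.58 Ma: Eocene (56–33.9), Oligocene (33.9–23.03), Miocene (23.03–5.333), Pliocene (5.333–2.58).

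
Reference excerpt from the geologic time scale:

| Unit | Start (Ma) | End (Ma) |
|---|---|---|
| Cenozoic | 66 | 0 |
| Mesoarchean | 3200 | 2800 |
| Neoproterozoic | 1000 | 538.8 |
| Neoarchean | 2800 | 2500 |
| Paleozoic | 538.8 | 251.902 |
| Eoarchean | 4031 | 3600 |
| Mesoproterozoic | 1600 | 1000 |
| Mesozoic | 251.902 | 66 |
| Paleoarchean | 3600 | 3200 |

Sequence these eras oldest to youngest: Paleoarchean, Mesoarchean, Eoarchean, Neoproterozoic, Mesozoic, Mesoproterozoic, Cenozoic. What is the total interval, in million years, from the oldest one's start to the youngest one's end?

Eoarchean, Paleoarchean, Mesoarchean, Mesoproterozoic, Neoproterozoic, Mesozoic, Cenozoic; total span 4031 Myr

From the excerpt: Paleoarchean 3600–3200; Mesoarchean 3200–2800; Eoarchean 4031–3600; Neoproterozoic 1000–538.8; Mesozoic 251.902–66; Mesoproterozoic 1600–1000; Cenozoic 66–0 (Ma).
Larger Ma is earlier, so the oldest is Eoarchean and the youngest is Cenozoic; oldest to youngest: Eoarchean, Paleoarchean, Mesoarchean, Mesoproterozoic, Neoproterozoic, Mesozoic, Cenozoic.
Oldest start 4031 minus youngest end 0 gives 4031 Myr overall.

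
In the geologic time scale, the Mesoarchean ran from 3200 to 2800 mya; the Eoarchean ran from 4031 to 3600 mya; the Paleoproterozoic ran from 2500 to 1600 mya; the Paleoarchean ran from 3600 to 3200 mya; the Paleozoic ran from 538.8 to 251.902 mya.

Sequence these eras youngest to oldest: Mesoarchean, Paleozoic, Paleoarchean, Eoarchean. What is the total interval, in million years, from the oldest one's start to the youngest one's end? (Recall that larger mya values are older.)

Paleozoic, Mesoarchean, Paleoarchean, Eoarchean; total span 3779.098 Myr

Start ages (Ma): Eoarchean 4031, Paleoarchean 3600, Mesoarchean 3200, Paleozoic 538.8.
Ordered youngest to oldest: Paleozoic, Mesoarchean, Paleoarchean, Eoarchean.
Span = 4031 − 251.902 = 3779.098 Myr.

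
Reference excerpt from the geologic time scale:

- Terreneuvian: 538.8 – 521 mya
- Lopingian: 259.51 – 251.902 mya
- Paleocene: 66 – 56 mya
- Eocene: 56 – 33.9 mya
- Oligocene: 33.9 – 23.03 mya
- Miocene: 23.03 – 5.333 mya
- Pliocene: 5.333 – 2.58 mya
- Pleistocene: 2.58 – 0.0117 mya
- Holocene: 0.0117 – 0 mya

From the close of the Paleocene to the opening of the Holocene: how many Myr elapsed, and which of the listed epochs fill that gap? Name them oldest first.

55.9883 million years; Eocene, Oligocene, Miocene, Pliocene, Pleistocene

The Paleocene closes at 56 Ma and the Holocene opens at 0.0117 Ma, so the interval is 56 − 0.0117 = 55.9883 Myr.
An epoch fits inside if it starts at or after 56 Ma and ends at or before 0.0117 Ma; oldest first that gives Eocene, Oligocene, Miocene, Pliocene, Pleistocene.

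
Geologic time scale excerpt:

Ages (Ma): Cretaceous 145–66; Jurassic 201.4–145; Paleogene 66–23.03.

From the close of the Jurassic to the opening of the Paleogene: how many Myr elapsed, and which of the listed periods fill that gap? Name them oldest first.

The Jurassic closes at 145 Ma and the Paleogene opens at 66 Ma, so the interval is 145 − 66 = 79 Myr.
A period fits inside if it starts at or after 145 Ma and ends at or before 66 Ma; oldest first that gives Cretaceous.

79 million years; Cretaceous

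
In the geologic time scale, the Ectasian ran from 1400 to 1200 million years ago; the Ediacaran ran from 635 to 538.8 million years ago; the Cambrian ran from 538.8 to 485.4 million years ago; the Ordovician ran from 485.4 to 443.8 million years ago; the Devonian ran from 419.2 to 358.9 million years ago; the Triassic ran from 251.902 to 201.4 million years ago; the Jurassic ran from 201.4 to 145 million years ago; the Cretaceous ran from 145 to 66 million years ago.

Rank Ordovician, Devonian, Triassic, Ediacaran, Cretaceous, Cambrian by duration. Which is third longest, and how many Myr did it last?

Start − end for each: Ordovician 485.4 − 443.8 = 41.6; Devonian 419.2 − 358.9 = 60.3; Triassic 251.902 − 201.4 = 50.502; Ediacaran 635 − 538.8 = 96.2; Cretaceous 145 − 66 = 79; Cambrian 538.8 − 485.4 = 53.4.
Ranking these from longest: Ediacaran > Cretaceous > Devonian > Cambrian > Triassic > Ordovician.
Position 3 in that ranking is Devonian, which lasted 60.3 Myr.

Devonian, 60.3 million years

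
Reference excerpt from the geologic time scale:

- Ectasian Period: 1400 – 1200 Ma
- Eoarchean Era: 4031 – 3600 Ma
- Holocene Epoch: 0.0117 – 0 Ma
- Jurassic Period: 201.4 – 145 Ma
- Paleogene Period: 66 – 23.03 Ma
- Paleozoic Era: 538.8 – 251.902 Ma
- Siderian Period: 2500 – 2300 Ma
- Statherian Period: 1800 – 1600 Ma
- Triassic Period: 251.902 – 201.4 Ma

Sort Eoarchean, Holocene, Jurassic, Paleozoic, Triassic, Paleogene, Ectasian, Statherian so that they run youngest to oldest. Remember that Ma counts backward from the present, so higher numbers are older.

Read off each span (Ma): Eoarchean 4031–3600; Holocene 0.0117–0; Jurassic 201.4–145; Paleozoic 538.8–251.902; Triassic 251.902–201.4; Paleogene 66–23.03; Ectasian 1400–1200; Statherian 1800–1600.
Larger Ma is older, so oldest→youngest is Eoarchean, Statherian, Ectasian, Paleozoic, Triassic, Jurassic, Paleogene, Holocene; reverse it for youngest→oldest.

Holocene, Paleogene, Jurassic, Triassic, Paleozoic, Ectasian, Statherian, Eoarchean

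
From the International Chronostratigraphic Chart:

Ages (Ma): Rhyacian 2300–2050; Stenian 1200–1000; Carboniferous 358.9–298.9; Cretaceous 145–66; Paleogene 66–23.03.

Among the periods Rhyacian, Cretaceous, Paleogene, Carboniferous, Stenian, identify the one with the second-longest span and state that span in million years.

Start − end for each: Rhyacian 2300 − 2050 = 250; Cretaceous 145 − 66 = 79; Paleogene 66 − 23.03 = 42.97; Carboniferous 358.9 − 298.9 = 60; Stenian 1200 − 1000 = 200.
Ranking these from longest: Rhyacian > Stenian > Cretaceous > Carboniferous > Paleogene.
Position 2 in that ranking is Stenian, which lasted 200 Myr.

Stenian, 200 million years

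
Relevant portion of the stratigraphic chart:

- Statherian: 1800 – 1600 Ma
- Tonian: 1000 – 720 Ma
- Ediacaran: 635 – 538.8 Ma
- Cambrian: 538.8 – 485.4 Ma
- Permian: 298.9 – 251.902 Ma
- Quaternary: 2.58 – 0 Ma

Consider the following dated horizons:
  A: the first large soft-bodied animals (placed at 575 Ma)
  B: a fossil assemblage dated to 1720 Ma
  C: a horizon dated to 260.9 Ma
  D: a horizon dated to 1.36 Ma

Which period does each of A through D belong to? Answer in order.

A: 575 Ma lies in 635–538.8 Ma, so Ediacaran.
B: 1720 Ma lies in 1800–1600 Ma, so Statherian.
C: 260.9 Ma lies in 298.9–251.902 Ma, so Permian.
D: 1.36 Ma lies in 2.58–0 Ma, so Quaternary.

A — Ediacaran; B — Statherian; C — Permian; D — Quaternary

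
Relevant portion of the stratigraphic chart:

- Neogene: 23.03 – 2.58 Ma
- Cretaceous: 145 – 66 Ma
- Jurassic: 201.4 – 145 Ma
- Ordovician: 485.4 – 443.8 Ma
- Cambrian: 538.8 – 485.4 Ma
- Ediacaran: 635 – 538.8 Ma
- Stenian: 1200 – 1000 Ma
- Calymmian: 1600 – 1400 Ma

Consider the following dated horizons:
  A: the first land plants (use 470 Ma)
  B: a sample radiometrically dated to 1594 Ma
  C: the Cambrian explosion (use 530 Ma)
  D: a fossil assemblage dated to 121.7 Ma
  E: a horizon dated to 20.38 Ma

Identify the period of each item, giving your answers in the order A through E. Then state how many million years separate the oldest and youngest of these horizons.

A — Ordovician; B — Calymmian; C — Cambrian; D — Cretaceous; E — Neogene; span 1573.62 million years

A: 470 Ma lies in 485.4–443.8 Ma, so Ordovician.
B: 1594 Ma lies in 1600–1400 Ma, so Calymmian.
C: 530 Ma lies in 538.8–485.4 Ma, so Cambrian.
D: 121.7 Ma lies in 145–66 Ma, so Cretaceous.
E: 20.38 Ma lies in 23.03–2.58 Ma, so Neogene.
Oldest = 1594 Ma, youngest = 20.38 Ma → span 1573.62 Myr.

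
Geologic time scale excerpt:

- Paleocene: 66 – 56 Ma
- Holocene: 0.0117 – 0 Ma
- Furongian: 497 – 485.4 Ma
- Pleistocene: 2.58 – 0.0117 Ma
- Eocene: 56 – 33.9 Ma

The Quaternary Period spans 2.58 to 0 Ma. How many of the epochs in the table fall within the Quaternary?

Epochs inside 2.58–0 Ma: Pleistocene, Holocene — 2 in total.

2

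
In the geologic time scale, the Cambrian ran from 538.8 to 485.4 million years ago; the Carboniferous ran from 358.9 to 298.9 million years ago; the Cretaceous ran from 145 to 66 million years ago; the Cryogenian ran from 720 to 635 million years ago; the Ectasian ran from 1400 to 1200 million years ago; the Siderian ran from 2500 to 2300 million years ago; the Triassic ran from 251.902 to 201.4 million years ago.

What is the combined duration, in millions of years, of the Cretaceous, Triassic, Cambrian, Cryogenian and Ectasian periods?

467.902 million years

Duration is start − end for each: (145 − 66) + (251.902 − 201.4) + (538.8 − 485.4) + (720 − 635) + (1400 − 1200).
That is 79 + 50.502 + 53.4 + 85 + 200, which totals 467.902 million years.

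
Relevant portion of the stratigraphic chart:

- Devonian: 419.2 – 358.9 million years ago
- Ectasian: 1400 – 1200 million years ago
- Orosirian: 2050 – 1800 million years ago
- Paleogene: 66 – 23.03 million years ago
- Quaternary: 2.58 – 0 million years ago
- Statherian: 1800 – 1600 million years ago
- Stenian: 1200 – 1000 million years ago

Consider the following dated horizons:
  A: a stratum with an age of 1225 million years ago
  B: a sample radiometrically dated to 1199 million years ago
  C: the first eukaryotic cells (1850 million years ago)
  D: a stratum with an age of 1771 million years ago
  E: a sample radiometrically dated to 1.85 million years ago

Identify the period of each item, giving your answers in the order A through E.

Match each age against the start–end ranges in the excerpt: A = 1225 Ma → Ectasian (1400–1200); B = 1199 Ma → Stenian (1200–1000); C = 1850 Ma → Orosirian (2050–1800); D = 1771 Ma → Statherian (1800–1600); E = 1.85 Ma → Quaternary (2.58–0).

A — Ectasian; B — Stenian; C — Orosirian; D — Statherian; E — Quaternary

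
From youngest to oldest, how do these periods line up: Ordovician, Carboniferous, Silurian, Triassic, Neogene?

Neogene, Triassic, Carboniferous, Silurian, Ordovician

Era membership (oldest first within each) — Paleozoic: Ordovician, Silurian, Carboniferous; Mesozoic: Triassic; Cenozoic: Neogene. Paleozoic precedes Mesozoic, which precedes Cenozoic. Concatenating the groups in that era order and then reversing gives youngest to oldest.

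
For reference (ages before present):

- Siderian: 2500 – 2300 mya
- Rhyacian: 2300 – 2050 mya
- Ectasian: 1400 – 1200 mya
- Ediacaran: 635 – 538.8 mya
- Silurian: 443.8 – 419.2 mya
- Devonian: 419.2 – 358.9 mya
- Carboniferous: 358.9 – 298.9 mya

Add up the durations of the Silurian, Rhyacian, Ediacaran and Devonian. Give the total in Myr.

431.1 million years

Each duration: Silurian = 24.6; Rhyacian = 250; Ediacaran = 96.2; Devonian = 60.3.
Sum: 24.6 + 250 + 96.2 + 60.3 = 431.1 Myr.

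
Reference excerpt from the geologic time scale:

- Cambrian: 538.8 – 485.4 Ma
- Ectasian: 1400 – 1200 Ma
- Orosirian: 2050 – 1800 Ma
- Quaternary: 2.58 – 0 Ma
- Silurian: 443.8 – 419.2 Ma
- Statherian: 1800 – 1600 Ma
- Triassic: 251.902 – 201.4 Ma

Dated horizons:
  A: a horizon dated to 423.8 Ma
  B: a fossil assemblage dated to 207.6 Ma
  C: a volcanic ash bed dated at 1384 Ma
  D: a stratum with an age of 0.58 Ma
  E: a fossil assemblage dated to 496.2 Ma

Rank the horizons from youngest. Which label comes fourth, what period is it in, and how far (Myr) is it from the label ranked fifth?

E, in the Cambrian; 887.8 million years to C

Sorted youngest-first by Ma: D (0.58), B (207.6), A (423.8), E (496.2), C (1384).
The fourth youngest is E at 496.2 Ma, which lies in 538.8–485.4 Ma: the Cambrian.
The fifth youngest is C at 1384 Ma; separation = |496.2 − 1384| = 887.8 Myr.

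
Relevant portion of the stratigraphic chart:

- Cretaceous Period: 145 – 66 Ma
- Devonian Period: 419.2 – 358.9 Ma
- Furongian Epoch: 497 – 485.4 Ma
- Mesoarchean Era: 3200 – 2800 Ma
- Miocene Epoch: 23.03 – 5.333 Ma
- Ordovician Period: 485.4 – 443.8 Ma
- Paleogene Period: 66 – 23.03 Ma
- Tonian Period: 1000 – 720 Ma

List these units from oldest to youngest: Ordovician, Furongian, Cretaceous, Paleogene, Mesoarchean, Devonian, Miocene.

Read off each span (Ma): Ordovician 485.4–443.8; Furongian 497–485.4; Cretaceous 145–66; Paleogene 66–23.03; Mesoarchean 3200–2800; Devonian 419.2–358.9; Miocene 23.03–5.333.
Larger Ma is older, so oldest→youngest is Mesoarchean, Furongian, Ordovician, Devonian, Cretaceous, Paleogene, Miocene.

Mesoarchean, Furongian, Ordovician, Devonian, Cretaceous, Paleogene, Miocene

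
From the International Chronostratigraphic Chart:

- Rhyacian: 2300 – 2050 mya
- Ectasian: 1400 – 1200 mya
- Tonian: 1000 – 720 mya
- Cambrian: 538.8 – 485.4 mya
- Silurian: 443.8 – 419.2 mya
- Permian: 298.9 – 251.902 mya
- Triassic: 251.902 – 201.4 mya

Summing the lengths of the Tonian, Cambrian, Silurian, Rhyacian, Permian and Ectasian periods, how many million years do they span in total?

Duration is start − end for each: (1000 − 720) + (538.8 − 485.4) + (443.8 − 419.2) + (2300 − 2050) + (298.9 − 251.902) + (1400 − 1200).
That is 280 + 53.4 + 24.6 + 250 + 46.998 + 200, which totals 854.998 million years.

854.998 million years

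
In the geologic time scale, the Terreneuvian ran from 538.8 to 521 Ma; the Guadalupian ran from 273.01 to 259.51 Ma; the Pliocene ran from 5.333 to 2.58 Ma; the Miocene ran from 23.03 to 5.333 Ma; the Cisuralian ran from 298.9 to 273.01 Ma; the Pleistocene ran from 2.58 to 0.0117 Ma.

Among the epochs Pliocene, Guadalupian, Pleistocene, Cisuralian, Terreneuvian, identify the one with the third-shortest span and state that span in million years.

Start − end for each: Pliocene 5.333 − 2.58 = 2.753; Guadalupian 273.01 − 259.51 = 13.5; Pleistocene 2.58 − 0.0117 = 2.5683; Cisuralian 298.9 − 273.01 = 25.89; Terreneuvian 538.8 − 521 = 17.8.
Ranking these from shortest: Pleistocene < Pliocene < Guadalupian < Terreneuvian < Cisuralian.
Position 3 in that ranking is Guadalupian, which lasted 13.5 Myr.

Guadalupian, 13.5 million years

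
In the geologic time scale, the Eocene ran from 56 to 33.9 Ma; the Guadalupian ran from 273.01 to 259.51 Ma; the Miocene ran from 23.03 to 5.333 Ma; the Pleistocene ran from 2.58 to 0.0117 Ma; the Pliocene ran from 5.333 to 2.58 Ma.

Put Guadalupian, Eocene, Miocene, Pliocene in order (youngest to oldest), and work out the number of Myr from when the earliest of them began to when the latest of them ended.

Pliocene → Miocene → Eocene → Guadalupian; total span 270.43 Myr

From the excerpt: Guadalupian 273.01–259.51; Eocene 56–33.9; Miocene 23.03–5.333; Pliocene 5.333–2.58 (Ma).
Larger Ma is earlier, so the oldest is Guadalupian and the youngest is Pliocene; youngest to oldest: Pliocene, Miocene, Eocene, Guadalupian.
Oldest start 273.01 minus youngest end 2.58 gives 270.43 Myr overall.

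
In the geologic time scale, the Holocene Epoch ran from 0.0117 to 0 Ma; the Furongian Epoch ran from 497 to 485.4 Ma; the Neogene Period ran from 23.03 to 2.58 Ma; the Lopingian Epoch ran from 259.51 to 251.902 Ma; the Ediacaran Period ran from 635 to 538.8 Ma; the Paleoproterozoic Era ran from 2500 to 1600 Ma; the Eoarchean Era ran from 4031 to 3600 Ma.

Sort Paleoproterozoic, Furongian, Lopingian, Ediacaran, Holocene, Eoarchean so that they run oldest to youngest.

Eoarchean, Paleoproterozoic, Ediacaran, Furongian, Lopingian, Holocene

Sorting by start age (descending Ma, since larger Ma = older): Eoarchean began 4031, Paleoproterozoic began 2500, Ediacaran began 635, Furongian began 497, Lopingian began 259.51, Holocene began 0.0117.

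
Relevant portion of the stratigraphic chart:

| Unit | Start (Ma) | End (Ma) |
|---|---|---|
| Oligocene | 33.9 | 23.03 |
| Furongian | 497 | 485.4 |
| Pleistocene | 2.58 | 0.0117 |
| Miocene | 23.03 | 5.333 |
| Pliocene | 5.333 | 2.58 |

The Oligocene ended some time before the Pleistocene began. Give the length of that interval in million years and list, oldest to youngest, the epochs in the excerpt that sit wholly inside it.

20.45 million years; Miocene, Pliocene

The Oligocene closes at 23.03 Ma and the Pleistocene opens at 2.58 Ma, so the interval is 23.03 − 2.58 = 20.45 Myr.
An epoch fits inside if it starts at or after 23.03 Ma and ends at or before 2.58 Ma; oldest first that gives Miocene, Pliocene.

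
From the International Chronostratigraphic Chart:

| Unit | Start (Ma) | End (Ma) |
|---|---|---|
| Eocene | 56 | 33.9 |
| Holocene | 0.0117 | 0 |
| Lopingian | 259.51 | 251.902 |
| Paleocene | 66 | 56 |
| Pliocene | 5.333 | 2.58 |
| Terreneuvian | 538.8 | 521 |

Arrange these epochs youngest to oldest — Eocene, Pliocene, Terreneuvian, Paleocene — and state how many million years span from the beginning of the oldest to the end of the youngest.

Start ages (Ma): Terreneuvian 538.8, Paleocene 66, Eocene 56, Pliocene 5.333.
Ordered youngest to oldest: Pliocene, Eocene, Paleocene, Terreneuvian.
Span = 538.8 − 2.58 = 536.22 Myr.

Pliocene, Eocene, Paleocene, Terreneuvian; total span 536.22 Myr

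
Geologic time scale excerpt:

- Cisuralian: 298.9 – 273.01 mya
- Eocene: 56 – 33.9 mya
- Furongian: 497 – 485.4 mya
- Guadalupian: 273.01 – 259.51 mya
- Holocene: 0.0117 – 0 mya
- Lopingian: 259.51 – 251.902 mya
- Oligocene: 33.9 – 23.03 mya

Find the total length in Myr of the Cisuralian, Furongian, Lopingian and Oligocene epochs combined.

55.968 million years

Duration is start − end for each: (298.9 − 273.01) + (497 − 485.4) + (259.51 − 251.902) + (33.9 − 23.03).
That is 25.89 + 11.6 + 7.608 + 10.87, which totals 55.968 million years.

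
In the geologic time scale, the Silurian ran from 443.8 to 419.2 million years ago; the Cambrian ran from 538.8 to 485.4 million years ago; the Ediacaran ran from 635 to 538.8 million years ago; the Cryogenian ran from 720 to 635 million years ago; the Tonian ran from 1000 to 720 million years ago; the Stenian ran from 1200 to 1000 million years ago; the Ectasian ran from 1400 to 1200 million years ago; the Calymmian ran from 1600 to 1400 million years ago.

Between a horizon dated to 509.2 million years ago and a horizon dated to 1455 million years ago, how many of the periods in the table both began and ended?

The older date is 1455 Ma and the younger is 509.2 Ma.
Periods with start < 1455 and end > 509.2 Ma: Ectasian (1400–1200), Stenian (1200–1000), Tonian (1000–720), Cryogenian (720–635), Ediacaran (635–538.8).
That is 5 complete periods.

5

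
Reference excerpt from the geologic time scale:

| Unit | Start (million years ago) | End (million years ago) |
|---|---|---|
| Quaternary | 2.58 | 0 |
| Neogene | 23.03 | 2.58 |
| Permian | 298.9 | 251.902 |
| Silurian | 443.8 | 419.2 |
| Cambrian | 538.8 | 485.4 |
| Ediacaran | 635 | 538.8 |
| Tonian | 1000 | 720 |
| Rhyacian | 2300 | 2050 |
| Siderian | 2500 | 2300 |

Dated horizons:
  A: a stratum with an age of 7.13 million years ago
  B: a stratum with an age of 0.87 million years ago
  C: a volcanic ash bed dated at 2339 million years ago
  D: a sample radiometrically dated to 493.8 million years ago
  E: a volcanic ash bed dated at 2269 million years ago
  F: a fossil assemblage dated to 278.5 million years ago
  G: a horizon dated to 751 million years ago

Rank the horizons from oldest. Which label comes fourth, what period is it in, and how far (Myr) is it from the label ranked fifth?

D, in the Cambrian; 215.3 million years to F

Larger Ma means older, so oldest first: C 2339 > E 2269 > G 751 > D 493.8 > F 278.5 > A 7.13 > B 0.87.
Counting 4 along gives D (493.8 Ma); the excerpt puts that inside the Cambrian, 538.8–485.4 Ma.
Next in line is F (278.5 Ma), and 493.8 − 278.5 = 215.3 Myr.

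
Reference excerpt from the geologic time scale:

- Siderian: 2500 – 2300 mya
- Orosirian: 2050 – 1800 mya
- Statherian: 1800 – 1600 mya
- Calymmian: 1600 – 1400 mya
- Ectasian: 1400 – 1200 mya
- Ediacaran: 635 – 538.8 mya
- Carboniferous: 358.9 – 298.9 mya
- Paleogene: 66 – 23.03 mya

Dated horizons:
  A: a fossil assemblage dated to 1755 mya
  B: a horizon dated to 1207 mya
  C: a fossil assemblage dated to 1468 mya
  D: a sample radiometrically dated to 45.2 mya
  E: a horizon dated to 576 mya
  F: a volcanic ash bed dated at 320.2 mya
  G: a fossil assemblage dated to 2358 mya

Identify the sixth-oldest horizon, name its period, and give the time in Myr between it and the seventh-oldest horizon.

F, in the Carboniferous; 275 million years to D

Larger Ma means older, so oldest first: G 2358 > A 1755 > C 1468 > B 1207 > E 576 > F 320.2 > D 45.2.
Counting 6 along gives F (320.2 Ma); the excerpt puts that inside the Carboniferous, 358.9–298.9 Ma.
Next in line is D (45.2 Ma), and 320.2 − 45.2 = 275 Myr.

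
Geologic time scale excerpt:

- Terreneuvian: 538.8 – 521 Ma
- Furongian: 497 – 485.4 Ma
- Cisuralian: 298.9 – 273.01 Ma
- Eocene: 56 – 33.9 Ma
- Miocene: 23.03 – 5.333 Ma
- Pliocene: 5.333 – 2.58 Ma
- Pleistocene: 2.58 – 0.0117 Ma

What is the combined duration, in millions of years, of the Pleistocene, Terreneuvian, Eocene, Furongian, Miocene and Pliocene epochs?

Duration is start − end for each: (2.58 − 0.0117) + (538.8 − 521) + (56 − 33.9) + (497 − 485.4) + (23.03 − 5.333) + (5.333 − 2.58).
That is 2.5683 + 17.8 + 22.1 + 11.6 + 17.697 + 2.753, which totals 74.5183 million years.

74.5183 million years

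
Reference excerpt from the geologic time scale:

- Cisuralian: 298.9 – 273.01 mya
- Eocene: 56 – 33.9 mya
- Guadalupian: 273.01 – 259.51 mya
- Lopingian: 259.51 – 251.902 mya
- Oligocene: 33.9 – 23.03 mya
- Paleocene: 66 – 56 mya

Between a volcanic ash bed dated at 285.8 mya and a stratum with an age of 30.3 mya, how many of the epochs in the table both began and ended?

4

The older date is 285.8 Ma and the younger is 30.3 Ma.
Epochs with start < 285.8 and end > 30.3 Ma: Guadalupian (273.01–259.51), Lopingian (259.51–251.902), Paleocene (66–56), Eocene (56–33.9).
That is 4 complete epochs.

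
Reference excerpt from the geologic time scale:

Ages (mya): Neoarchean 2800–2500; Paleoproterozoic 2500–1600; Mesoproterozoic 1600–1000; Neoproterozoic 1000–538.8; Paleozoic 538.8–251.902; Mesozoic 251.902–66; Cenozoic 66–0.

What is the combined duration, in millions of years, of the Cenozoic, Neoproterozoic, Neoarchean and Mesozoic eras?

Duration is start − end for each: (66 − 0) + (1000 − 538.8) + (2800 − 2500) + (251.902 − 66).
That is 66 + 461.2 + 300 + 185.902, which totals 1013.102 million years.

1013.102 million years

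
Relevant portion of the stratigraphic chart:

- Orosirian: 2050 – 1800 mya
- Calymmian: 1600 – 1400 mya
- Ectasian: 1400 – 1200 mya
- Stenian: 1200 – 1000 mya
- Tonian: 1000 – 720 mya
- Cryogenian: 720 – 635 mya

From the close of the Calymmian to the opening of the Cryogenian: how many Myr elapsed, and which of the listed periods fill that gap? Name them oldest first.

680 million years; Ectasian, Stenian, Tonian

The Calymmian closes at 1400 Ma and the Cryogenian opens at 720 Ma, so the interval is 1400 − 720 = 680 Myr.
A period fits inside if it starts at or after 1400 Ma and ends at or before 720 Ma; oldest first that gives Ectasian, Stenian, Tonian.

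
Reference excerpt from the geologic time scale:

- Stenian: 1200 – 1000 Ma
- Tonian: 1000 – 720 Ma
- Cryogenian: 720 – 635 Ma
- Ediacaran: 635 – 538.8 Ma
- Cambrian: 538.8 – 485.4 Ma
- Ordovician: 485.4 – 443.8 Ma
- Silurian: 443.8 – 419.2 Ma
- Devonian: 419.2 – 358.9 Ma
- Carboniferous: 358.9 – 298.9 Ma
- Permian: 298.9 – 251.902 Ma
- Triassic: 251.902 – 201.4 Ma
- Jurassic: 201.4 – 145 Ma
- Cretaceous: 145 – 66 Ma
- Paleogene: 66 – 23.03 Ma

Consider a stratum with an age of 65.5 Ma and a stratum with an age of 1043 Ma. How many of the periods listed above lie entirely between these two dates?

1043 Ma sits inside the Stenian (1200–1000) and 65.5 Ma inside the Paleogene (66–23.03); neither of those is wholly between the two dates.
The listed periods lying completely between them are Tonian, Cryogenian, Ediacaran, Cambrian, Ordovician, Silurian, Devonian, Carboniferous, Permian, Triassic, Jurassic, Cretaceous — 12 in all.

12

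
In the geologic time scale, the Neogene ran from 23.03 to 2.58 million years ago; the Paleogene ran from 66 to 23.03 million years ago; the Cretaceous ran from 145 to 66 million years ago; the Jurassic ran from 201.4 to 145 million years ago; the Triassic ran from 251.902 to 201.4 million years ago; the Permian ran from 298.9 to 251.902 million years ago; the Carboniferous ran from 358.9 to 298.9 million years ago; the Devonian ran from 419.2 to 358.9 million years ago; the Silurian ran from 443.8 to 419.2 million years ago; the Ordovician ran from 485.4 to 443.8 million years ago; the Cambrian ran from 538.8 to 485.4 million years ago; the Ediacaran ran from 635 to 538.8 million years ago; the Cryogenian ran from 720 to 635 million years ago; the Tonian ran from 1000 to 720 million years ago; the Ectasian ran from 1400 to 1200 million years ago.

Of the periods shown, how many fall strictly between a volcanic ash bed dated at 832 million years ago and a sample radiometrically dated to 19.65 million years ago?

12

832 Ma sits inside the Tonian (1000–720) and 19.65 Ma inside the Neogene (23.03–2.58); neither of those is wholly between the two dates.
The listed periods lying completely between them are Cryogenian, Ediacaran, Cambrian, Ordovician, Silurian, Devonian, Carboniferous, Permian, Triassic, Jurassic, Cretaceous, Paleogene — 12 in all.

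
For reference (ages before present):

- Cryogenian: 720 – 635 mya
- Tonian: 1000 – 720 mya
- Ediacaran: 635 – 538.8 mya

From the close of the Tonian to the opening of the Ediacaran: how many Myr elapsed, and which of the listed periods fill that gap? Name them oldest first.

85 million years; Cryogenian

End of Tonian = 720 Ma; start of Ediacaran = 635 Ma.
Gap = 720 − 635 = 85 Myr.
Periods wholly inside 720–635 Ma: Cryogenian (720–635).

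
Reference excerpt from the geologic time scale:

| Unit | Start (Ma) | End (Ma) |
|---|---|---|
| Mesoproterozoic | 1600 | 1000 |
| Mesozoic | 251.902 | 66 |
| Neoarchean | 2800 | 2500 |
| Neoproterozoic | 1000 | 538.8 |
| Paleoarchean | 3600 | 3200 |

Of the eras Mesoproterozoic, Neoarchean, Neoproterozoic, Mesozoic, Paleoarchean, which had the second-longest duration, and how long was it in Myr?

Start − end for each: Mesoproterozoic 1600 − 1000 = 600; Neoarchean 2800 − 2500 = 300; Neoproterozoic 1000 − 538.8 = 461.2; Mesozoic 251.902 − 66 = 185.902; Paleoarchean 3600 − 3200 = 400.
Ranking these from longest: Mesoproterozoic > Neoproterozoic > Paleoarchean > Neoarchean > Mesozoic.
Position 2 in that ranking is Neoproterozoic, which lasted 461.2 Myr.

Neoproterozoic, 461.2 million years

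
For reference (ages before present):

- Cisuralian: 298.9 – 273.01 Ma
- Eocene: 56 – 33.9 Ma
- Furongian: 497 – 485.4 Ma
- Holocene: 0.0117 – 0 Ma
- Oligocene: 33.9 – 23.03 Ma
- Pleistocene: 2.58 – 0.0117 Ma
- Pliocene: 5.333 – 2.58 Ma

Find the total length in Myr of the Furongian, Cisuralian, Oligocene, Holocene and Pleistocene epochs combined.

Each duration: Furongian = 11.6; Cisuralian = 25.89; Oligocene = 10.87; Holocene = 0.0117; Pleistocene = 2.5683.
Sum: 11.6 + 25.89 + 10.87 + 0.0117 + 2.5683 = 50.94 Myr.

50.94 million years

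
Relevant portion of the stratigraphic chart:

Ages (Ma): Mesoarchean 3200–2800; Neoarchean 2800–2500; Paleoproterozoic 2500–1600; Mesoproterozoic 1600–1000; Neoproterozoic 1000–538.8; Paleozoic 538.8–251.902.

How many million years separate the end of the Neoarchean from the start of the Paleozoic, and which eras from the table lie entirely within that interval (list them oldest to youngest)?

1961.2 million years; Paleoproterozoic, Mesoproterozoic, Neoproterozoic

The Neoarchean closes at 2500 Ma and the Paleozoic opens at 538.8 Ma, so the interval is 2500 − 538.8 = 1961.2 Myr.
An era fits inside if it starts at or after 2500 Ma and ends at or before 538.8 Ma; oldest first that gives Paleoproterozoic, Mesoproterozoic, Neoproterozoic.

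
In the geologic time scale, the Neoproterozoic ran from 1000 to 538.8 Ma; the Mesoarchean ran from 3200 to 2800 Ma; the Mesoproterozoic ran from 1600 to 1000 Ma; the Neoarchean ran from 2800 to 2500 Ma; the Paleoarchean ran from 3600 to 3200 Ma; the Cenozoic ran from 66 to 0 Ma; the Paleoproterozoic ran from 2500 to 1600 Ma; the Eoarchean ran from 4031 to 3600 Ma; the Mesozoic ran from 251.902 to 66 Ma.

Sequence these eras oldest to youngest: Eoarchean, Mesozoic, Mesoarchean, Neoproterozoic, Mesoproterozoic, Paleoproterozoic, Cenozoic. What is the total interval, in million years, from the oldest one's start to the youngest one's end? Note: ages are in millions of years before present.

Eoarchean, Mesoarchean, Paleoproterozoic, Mesoproterozoic, Neoproterozoic, Mesozoic, Cenozoic; total span 4031 Myr

From the excerpt: Eoarchean 4031–3600; Mesozoic 251.902–66; Mesoarchean 3200–2800; Neoproterozoic 1000–538.8; Mesoproterozoic 1600–1000; Paleoproterozoic 2500–1600; Cenozoic 66–0 (Ma).
Larger Ma is earlier, so the oldest is Eoarchean and the youngest is Cenozoic; oldest to youngest: Eoarchean, Mesoarchean, Paleoproterozoic, Mesoproterozoic, Neoproterozoic, Mesozoic, Cenozoic.
Oldest start 4031 minus youngest end 0 gives 4031 Myr overall.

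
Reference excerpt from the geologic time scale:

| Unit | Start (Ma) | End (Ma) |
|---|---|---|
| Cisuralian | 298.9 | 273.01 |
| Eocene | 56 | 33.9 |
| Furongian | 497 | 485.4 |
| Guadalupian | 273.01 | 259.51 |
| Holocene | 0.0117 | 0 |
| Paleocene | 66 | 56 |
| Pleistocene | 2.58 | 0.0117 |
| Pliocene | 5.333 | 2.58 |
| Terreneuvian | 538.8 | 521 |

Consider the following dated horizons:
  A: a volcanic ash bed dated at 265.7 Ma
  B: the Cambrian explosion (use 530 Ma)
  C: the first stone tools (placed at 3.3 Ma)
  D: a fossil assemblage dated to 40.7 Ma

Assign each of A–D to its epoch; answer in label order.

A: 265.7 Ma lies in 273.01–259.51 Ma, so Guadalupian.
B: 530 Ma lies in 538.8–521 Ma, so Terreneuvian.
C: 3.3 Ma lies in 5.333–2.58 Ma, so Pliocene.
D: 40.7 Ma lies in 56–33.9 Ma, so Eocene.

A — Guadalupian; B — Terreneuvian; C — Pliocene; D — Eocene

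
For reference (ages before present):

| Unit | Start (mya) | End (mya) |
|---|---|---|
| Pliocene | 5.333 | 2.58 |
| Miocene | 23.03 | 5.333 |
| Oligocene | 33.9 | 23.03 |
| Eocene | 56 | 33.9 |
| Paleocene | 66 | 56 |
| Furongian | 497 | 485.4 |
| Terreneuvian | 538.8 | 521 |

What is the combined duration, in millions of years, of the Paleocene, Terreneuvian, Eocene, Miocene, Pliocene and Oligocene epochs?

81.22 million years

Duration is start − end for each: (66 − 56) + (538.8 − 521) + (56 − 33.9) + (23.03 − 5.333) + (5.333 − 2.58) + (33.9 − 23.03).
That is 10 + 17.8 + 22.1 + 17.697 + 2.753 + 10.87, which totals 81.22 million years.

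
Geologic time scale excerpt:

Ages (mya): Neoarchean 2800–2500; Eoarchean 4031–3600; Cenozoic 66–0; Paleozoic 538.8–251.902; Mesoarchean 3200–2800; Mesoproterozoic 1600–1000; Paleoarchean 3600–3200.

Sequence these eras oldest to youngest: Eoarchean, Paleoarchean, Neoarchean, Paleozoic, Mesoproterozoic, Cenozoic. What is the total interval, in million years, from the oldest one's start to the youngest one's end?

From the excerpt: Eoarchean 4031–3600; Paleoarchean 3600–3200; Neoarchean 2800–2500; Paleozoic 538.8–251.902; Mesoproterozoic 1600–1000; Cenozoic 66–0 (Ma).
Larger Ma is earlier, so the oldest is Eoarchean and the youngest is Cenozoic; oldest to youngest: Eoarchean, Paleoarchean, Neoarchean, Mesoproterozoic, Paleozoic, Cenozoic.
Oldest start 4031 minus youngest end 0 gives 4031 Myr overall.

Eoarchean, Paleoarchean, Neoarchean, Mesoproterozoic, Paleozoic, Cenozoic; total span 4031 Myr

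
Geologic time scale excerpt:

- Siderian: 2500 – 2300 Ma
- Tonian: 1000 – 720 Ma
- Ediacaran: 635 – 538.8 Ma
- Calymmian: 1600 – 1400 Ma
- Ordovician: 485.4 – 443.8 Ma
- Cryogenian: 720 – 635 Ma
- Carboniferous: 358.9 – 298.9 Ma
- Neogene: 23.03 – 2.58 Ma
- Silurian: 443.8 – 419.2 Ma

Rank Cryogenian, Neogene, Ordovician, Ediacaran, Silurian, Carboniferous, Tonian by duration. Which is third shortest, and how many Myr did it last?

Start − end for each: Cryogenian 720 − 635 = 85; Neogene 23.03 − 2.58 = 20.45; Ordovician 485.4 − 443.8 = 41.6; Ediacaran 635 − 538.8 = 96.2; Silurian 443.8 − 419.2 = 24.6; Carboniferous 358.9 − 298.9 = 60; Tonian 1000 − 720 = 280.
Ranking these from shortest: Neogene < Silurian < Ordovician < Carboniferous < Cryogenian < Ediacaran < Tonian.
Position 3 in that ranking is Ordovician, which lasted 41.6 Myr.

Ordovician, 41.6 million years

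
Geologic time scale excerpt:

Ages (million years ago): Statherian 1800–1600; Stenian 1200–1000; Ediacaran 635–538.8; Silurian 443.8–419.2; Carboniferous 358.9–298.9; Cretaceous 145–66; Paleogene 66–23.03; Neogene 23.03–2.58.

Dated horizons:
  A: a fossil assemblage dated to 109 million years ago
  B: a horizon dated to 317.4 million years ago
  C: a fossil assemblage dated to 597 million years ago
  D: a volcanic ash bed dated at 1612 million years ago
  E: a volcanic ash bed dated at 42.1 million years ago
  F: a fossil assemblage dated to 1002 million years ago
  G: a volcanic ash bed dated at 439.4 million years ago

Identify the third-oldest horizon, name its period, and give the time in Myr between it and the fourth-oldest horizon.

Larger Ma means older, so oldest first: D 1612 > F 1002 > C 597 > G 439.4 > B 317.4 > A 109 > E 42.1.
Counting 3 along gives C (597 Ma); the excerpt puts that inside the Ediacaran, 635–538.8 Ma.
Next in line is G (439.4 Ma), and 597 − 439.4 = 157.6 Myr.

C, in the Ediacaran; 157.6 million years to G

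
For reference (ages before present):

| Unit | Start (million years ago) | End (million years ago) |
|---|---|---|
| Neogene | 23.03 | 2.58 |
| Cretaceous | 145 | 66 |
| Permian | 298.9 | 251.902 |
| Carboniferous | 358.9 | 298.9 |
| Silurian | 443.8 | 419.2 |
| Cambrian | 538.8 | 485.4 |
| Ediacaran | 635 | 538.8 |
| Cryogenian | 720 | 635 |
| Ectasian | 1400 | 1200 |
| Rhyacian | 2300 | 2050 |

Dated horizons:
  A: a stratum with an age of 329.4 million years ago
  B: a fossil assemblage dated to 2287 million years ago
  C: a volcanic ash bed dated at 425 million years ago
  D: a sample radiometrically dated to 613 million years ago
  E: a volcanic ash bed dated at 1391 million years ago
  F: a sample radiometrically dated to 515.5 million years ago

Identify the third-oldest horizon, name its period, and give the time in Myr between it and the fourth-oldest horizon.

D, in the Ediacaran; 97.5 million years to F

Larger Ma means older, so oldest first: B 2287 > E 1391 > D 613 > F 515.5 > C 425 > A 329.4.
Counting 3 along gives D (613 Ma); the excerpt puts that inside the Ediacaran, 635–538.8 Ma.
Next in line is F (515.5 Ma), and 613 − 515.5 = 97.5 Myr.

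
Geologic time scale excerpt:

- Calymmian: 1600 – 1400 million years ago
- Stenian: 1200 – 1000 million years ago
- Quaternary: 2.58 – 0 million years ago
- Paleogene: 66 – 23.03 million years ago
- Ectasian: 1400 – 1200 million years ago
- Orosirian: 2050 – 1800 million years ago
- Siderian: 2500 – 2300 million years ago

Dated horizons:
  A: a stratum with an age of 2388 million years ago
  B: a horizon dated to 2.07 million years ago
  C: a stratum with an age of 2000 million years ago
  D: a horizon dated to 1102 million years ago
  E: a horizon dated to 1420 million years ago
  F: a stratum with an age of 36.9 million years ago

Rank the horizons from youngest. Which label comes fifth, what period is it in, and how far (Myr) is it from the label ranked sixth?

C, in the Orosirian; 388 million years to A

Smaller Ma means younger, so youngest first: B 2.07 < F 36.9 < D 1102 < E 1420 < C 2000 < A 2388.
Counting 5 along gives C (2000 Ma); the excerpt puts that inside the Orosirian, 2050–1800 Ma.
Next in line is A (2388 Ma), and 2388 − 2000 = 388 Myr.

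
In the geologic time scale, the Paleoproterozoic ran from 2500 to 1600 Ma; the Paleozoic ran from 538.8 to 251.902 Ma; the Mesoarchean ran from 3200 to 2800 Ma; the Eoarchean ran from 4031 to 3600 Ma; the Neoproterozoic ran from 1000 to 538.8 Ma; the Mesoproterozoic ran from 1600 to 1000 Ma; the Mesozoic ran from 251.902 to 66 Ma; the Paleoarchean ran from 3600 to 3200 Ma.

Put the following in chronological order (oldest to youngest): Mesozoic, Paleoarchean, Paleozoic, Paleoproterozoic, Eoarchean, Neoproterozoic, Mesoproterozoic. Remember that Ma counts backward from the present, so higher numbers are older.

Eoarchean, Paleoarchean, Paleoproterozoic, Mesoproterozoic, Neoproterozoic, Paleozoic, Mesozoic

Read off each span (Ma): Mesozoic 251.902–66; Paleoarchean 3600–3200; Paleozoic 538.8–251.902; Paleoproterozoic 2500–1600; Eoarchean 4031–3600; Neoproterozoic 1000–538.8; Mesoproterozoic 1600–1000.
Larger Ma is older, so oldest→youngest is Eoarchean, Paleoarchean, Paleoproterozoic, Mesoproterozoic, Neoproterozoic, Paleozoic, Mesozoic.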